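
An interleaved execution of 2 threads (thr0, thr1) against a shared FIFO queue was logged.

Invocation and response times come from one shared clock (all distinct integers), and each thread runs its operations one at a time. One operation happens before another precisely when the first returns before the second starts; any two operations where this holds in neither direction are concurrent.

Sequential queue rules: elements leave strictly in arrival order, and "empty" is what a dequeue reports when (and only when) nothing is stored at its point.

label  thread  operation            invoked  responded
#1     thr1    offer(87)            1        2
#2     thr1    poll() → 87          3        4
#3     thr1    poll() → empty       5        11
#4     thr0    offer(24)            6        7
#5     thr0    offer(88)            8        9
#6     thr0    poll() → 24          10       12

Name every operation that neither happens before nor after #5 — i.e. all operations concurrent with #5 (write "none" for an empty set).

#3

#5 runs from 8 to 9; window-overlapping ops are concurrent
#1 [1,2]: before
#2 [3,4]: before
#3 [5,11]: concurrent
#4 [6,7]: before
#6 [10,12]: after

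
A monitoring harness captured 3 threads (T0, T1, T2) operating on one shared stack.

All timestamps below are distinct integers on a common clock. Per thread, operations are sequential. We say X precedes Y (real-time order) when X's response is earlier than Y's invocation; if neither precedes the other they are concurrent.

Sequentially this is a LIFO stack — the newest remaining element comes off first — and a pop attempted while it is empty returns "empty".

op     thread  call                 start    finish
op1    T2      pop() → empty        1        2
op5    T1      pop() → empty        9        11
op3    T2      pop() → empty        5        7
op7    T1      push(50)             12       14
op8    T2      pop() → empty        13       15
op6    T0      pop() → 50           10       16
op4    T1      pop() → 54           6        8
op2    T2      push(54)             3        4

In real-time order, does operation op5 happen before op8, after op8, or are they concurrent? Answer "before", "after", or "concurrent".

before

op5 spans [9,11], op8 spans [13,15]
resp(op5)=11 < inv(op8)=13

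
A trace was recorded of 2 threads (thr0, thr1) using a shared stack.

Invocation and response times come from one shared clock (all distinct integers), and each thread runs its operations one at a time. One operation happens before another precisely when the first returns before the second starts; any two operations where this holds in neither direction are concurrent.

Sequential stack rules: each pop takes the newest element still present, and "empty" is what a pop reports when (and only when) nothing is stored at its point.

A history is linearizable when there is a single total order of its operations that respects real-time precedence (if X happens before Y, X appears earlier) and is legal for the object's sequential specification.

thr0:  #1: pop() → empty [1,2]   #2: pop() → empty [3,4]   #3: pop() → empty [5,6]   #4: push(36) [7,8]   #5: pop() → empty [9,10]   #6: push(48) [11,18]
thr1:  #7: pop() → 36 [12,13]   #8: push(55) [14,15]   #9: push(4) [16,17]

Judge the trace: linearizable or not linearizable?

cut after 9 events: linearizable; cut after 10 events (#5 responds, time 10): not linearizable
the sole real-time-consistent order of 5 completed operations fails the stack replay
sample order #1, #2, #3, #4, #5 stalls at step 5 — #5 pop() → empty has no legal effect

not linearizable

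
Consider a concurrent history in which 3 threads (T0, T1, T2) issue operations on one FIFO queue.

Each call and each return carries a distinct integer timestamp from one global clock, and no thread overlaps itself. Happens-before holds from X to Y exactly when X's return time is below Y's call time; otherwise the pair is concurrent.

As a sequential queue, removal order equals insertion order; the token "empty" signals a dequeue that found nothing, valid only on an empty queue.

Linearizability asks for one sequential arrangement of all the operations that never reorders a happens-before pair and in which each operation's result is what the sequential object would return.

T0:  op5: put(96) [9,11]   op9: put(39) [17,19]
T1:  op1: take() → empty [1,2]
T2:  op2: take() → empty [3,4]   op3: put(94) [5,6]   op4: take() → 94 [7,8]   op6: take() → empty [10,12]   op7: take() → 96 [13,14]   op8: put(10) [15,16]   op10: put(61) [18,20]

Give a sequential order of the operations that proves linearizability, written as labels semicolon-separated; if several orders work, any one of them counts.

after step 1 (op1 take() → empty): queue <>
after step 2 (op2 take() → empty): queue <>
after step 3 (op3 put(94)): queue <94>
after step 4 (op4 take() → 94): queue <>
after step 5 (op6 take() → empty): queue <>
after step 6 (op5 put(96)): queue <96>
after step 7 (op7 take() → 96): queue <>
after step 8 (op8 put(10)): queue <10>
after step 9 (op9 put(39)): queue <10,39>
after step 10 (op10 put(61)): queue <10,39,61>

op1; op2; op3; op4; op6; op5; op7; op8; op9; op10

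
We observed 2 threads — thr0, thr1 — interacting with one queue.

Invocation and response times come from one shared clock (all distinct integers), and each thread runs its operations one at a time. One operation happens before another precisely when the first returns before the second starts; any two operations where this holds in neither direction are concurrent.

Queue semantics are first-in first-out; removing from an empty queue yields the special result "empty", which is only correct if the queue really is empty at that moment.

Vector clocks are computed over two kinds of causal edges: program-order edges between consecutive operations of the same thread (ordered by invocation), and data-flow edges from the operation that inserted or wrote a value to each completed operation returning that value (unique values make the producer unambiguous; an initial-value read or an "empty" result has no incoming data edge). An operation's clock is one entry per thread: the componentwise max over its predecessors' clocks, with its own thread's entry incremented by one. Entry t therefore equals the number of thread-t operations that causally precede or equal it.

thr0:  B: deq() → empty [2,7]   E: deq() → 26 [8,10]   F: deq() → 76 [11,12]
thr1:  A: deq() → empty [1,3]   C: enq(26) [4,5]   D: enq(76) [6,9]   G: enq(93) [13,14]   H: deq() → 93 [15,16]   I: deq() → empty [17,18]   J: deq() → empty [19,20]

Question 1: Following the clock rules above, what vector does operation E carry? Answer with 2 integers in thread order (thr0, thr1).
(2, 2)

no predecessors for A (invoked 1): thr1 increments from zero → (0, 1)
no predecessors for B (invoked 2): thr0 increments from zero → (1, 0)
invoked at 4, C merges VC(A)=(0, 1) and bumps thr1's slot → (0, 2)
invoked at 6, D merges VC(C)=(0, 2) and bumps thr1's slot → (0, 3)
invoked at 13, G merges VC(D)=(0, 3) and bumps thr1's slot → (0, 4)
invoked at 8, E merges VC(B)=(1, 0), VC(C)=(0, 2) and bumps thr0's slot → (2, 2)
invoked at 15, H merges VC(G)=(0, 4) and bumps thr1's slot → (0, 5)
invoked at 17, I merges VC(H)=(0, 5) and bumps thr1's slot → (0, 6)
invoked at 11, F merges VC(D)=(0, 3), VC(E)=(2, 2) and bumps thr0's slot → (3, 3)
invoked at 19, J merges VC(I)=(0, 6) and bumps thr1's slot → (0, 7)
target: VC(E) = (2, 2)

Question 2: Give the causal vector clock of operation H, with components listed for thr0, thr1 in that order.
(0, 5)

A, invoked 1, has no incoming edges; only thr1's bump applies → (0, 1)
B, invoked 2, has no incoming edges; only thr0's bump applies → (1, 0)
C (invocation 4): componentwise max over VC(A)=(0, 1), +1 at thr1, giving (0, 2)
D (invocation 6): componentwise max over VC(C)=(0, 2), +1 at thr1, giving (0, 3)
G (invocation 13): componentwise max over VC(D)=(0, 3), +1 at thr1, giving (0, 4)
E (invocation 8): componentwise max over VC(B)=(1, 0), VC(C)=(0, 2), +1 at thr0, giving (2, 2)
H (invocation 15): componentwise max over VC(G)=(0, 4), +1 at thr1, giving (0, 5)
I (invocation 17): componentwise max over VC(H)=(0, 5), +1 at thr1, giving (0, 6)
F (invocation 11): componentwise max over VC(D)=(0, 3), VC(E)=(2, 2), +1 at thr0, giving (3, 3)
J (invocation 19): componentwise max over VC(I)=(0, 6), +1 at thr1, giving (0, 7)
target: VC(H) = (0, 5)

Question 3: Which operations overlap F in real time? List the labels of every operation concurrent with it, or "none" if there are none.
none

concurrent with F ([11,12]): every op whose interval crosses 11..12
A [1,3]: before
B [2,7]: before
C [4,5]: before
D [6,9]: before
E [8,10]: before
G [13,14]: after
H [15,16]: after
I [17,18]: after
J [19,20]: after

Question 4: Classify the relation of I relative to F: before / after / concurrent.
after

I spans [17,18], F spans [11,12]
resp(F)=12 < inv(I)=17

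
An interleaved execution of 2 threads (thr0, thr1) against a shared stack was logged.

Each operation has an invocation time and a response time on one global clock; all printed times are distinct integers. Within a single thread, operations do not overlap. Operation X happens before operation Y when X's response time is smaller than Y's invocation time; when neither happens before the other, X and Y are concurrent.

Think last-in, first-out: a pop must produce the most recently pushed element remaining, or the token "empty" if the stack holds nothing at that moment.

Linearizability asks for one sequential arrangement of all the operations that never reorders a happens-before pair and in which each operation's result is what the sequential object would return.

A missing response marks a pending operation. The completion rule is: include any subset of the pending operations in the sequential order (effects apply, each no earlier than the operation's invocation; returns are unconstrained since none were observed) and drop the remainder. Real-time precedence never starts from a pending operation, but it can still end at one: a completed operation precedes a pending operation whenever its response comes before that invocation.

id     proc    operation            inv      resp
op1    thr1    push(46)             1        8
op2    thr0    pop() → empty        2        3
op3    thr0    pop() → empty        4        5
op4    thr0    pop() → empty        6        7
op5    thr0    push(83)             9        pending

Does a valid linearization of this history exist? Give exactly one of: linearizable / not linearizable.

a witness: op2, op3, op4, op1
after step 1 (op2 pop() → empty): stack <>
after step 2 (op3 pop() → empty): stack <>
after step 3 (op4 pop() → empty): stack <>
after step 4 (op1 push(46)): stack <46>

linearizable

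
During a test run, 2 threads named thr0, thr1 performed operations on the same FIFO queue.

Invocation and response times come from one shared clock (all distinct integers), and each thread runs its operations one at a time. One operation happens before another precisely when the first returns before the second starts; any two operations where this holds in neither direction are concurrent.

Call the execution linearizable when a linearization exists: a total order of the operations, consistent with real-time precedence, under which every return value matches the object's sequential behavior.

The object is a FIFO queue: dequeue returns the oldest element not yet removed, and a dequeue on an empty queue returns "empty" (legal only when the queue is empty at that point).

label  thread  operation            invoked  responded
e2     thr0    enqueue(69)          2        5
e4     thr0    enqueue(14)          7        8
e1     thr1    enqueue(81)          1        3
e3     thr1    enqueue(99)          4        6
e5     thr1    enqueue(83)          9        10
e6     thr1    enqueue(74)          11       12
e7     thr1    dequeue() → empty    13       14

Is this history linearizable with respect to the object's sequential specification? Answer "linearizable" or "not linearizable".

cut after 13 events: linearizable; cut after 14 events (e7 responds, time 14): not linearizable
no legal order exists: 3 real-time-consistent candidates over 7 completed FIFO queue operations, all rejected
one such order, e1, e2, e3, e4, e5, e6, e7, breaks at step 7 where e7 dequeue() → empty is illegal
one such order, e1, e3, e2, e4, e5, e6, e7, breaks at step 7 where e7 dequeue() → empty is illegal

not linearizable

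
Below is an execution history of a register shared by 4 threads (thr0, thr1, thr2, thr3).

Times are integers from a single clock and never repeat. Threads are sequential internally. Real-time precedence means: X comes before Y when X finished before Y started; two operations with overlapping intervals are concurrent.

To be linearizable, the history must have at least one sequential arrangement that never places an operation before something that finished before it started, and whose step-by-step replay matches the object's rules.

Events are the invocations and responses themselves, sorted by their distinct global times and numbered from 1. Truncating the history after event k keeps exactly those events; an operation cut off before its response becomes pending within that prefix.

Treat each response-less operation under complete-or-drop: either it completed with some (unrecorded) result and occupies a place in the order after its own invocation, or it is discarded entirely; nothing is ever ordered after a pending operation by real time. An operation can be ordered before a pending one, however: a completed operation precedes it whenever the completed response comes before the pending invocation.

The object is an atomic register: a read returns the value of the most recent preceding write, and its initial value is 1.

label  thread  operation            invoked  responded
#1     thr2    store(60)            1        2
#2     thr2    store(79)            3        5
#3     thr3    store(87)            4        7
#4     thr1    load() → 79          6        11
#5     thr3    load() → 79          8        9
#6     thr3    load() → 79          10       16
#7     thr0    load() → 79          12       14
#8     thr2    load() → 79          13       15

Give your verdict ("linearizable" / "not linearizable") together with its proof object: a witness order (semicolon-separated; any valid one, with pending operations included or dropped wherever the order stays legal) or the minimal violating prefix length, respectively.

1. #1 store(60), leaving value 60
2. #3 store(87), leaving value 87
3. #2 store(79), leaving value 79
4. #4 load() → 79, leaving value 79
5. #5 load() → 79, leaving value 79
6. #6 load() → 79, leaving value 79
7. #7 load() → 79, leaving value 79
8. #8 load() → 79, leaving value 79

linearizable — witness: #1; #3; #2; #4; #5; #6; #7; #8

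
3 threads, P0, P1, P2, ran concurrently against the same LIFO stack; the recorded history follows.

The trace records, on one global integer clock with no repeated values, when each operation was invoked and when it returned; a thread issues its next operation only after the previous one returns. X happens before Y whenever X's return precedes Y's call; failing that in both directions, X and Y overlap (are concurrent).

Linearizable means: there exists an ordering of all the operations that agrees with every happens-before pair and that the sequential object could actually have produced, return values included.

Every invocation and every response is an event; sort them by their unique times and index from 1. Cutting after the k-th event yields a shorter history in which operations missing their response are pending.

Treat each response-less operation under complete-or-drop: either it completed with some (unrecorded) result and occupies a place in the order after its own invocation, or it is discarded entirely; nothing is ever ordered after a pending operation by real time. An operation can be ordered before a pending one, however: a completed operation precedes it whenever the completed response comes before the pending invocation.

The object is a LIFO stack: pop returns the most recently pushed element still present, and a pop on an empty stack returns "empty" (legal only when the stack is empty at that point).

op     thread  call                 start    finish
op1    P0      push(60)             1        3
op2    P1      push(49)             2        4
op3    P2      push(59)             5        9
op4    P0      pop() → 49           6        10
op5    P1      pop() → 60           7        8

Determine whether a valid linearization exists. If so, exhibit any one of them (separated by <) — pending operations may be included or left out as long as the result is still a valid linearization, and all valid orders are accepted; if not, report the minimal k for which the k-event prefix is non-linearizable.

step 1: op1 push(60) — stack <60>
step 2: op2 push(49) — stack <60,49>
step 3: op4 pop() → 49 — stack <60>
step 4: op5 pop() → 60 — stack <>
step 5: op3 push(59) — stack <59>

linearizable — witness: op1 < op2 < op4 < op5 < op3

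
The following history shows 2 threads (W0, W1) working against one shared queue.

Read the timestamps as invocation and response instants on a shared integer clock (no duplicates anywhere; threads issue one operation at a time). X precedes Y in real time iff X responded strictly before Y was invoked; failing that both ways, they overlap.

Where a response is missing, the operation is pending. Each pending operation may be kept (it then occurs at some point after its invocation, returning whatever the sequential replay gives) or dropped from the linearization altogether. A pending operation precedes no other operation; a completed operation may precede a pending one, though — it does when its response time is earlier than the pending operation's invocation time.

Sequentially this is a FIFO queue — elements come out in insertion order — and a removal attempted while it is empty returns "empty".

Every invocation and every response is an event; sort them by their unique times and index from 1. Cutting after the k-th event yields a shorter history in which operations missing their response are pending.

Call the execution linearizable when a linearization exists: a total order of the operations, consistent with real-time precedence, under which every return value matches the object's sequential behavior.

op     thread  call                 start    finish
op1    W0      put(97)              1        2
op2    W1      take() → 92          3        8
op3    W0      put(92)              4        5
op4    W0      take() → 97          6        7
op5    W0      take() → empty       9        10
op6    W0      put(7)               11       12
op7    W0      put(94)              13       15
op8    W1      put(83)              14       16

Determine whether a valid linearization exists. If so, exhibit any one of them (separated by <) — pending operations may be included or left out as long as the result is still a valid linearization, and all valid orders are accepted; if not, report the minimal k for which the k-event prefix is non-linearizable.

step 1: op1 put(97) — queue <97>
step 2: op3 put(92) — queue <97,92>
step 3: op4 take() → 97 — queue <92>
step 4: op2 take() → 92 — queue <>
step 5: op5 take() → empty — queue <>
step 6: op6 put(7) — queue <7>
step 7: op7 put(94) — queue <7,94>
step 8: op8 put(83) — queue <7,94,83>

linearizable — witness: op1 < op3 < op4 < op2 < op5 < op6 < op7 < op8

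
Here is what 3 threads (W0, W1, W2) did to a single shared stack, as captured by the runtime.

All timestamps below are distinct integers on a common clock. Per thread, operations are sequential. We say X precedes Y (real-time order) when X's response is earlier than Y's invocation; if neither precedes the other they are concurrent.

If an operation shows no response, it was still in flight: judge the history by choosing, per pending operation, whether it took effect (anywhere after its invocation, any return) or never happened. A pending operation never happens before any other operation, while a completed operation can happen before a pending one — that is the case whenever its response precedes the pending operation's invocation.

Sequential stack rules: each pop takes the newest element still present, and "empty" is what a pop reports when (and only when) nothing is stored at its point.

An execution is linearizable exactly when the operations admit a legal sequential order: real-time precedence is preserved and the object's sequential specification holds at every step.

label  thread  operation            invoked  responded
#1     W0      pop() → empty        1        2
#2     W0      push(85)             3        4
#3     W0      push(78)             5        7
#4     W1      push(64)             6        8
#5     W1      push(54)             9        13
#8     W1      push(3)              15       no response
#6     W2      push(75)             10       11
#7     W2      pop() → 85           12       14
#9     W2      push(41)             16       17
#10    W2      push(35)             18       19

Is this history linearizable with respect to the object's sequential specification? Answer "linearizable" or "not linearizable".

not linearizable

prefix check: 1..13 passes, 1..14 fails once #7's time-14 response joins
checked exhaustively: 6 real-time-consistent orders of 7 completed operations, zero legal stack replays
take #1, #2, #3, #4, #5, #6, #7: step 7 already fails, because #7 pop() → 85 cannot occur there
take #1, #2, #3, #4, #6, #5, #7: step 7 already fails, because #7 pop() → 85 cannot occur there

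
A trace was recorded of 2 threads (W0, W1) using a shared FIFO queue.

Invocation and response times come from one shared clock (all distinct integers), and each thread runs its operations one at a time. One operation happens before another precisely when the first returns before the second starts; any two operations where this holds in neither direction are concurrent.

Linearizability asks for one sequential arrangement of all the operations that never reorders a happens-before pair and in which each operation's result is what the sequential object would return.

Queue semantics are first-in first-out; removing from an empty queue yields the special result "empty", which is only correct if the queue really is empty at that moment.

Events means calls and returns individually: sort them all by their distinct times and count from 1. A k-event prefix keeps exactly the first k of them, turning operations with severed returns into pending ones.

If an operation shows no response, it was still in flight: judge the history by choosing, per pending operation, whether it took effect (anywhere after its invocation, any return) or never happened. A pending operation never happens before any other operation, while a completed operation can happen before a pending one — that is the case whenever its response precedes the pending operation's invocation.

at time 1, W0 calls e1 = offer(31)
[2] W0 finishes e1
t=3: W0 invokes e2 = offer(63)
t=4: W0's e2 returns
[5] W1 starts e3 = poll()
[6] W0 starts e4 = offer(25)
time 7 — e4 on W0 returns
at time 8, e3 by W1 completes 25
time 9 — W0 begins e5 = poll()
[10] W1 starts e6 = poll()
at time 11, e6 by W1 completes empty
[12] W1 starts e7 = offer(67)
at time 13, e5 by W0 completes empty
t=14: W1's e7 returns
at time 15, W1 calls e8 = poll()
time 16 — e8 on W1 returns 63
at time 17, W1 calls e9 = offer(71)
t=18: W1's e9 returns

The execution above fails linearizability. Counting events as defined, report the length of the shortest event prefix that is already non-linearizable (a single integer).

8

events 1..7 are linearizable, e.g. via e1, e2, e3, e4:
1. e1 offer(31), leaving queue <31>
2. e2 offer(63), leaving queue <31,63>
3. e3 poll() (pending, included), leaving queue <63>
4. e4 offer(25), leaving queue <63,25>
at event 8 (e3's time-8 response) nothing linearizes any more
one such order, e1, e2, e3, e4, breaks at step 3 where e3 poll() → 25 is illegal
one such order, e1, e2, e4, e3, breaks at step 4 where e3 poll() → 25 is illegal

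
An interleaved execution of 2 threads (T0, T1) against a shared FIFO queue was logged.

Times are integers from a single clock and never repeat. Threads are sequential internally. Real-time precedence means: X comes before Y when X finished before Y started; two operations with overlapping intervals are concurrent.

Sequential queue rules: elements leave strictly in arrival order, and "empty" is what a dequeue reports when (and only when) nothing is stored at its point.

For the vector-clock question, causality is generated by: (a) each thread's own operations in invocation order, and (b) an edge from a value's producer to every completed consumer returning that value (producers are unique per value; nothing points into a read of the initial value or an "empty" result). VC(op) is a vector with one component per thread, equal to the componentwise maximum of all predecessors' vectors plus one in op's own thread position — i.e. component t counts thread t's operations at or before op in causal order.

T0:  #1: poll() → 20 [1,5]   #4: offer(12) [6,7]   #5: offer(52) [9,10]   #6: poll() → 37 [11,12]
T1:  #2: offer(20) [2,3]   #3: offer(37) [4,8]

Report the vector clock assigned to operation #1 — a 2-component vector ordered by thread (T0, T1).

root op #2, invoked 2: fresh clock plus T1's own tick → (0, 1)
#3, invoked 4, takes VC(#2)=(0, 1) under max, adds 1 for T1 → (0, 2)
#1, invoked 1, takes VC(#2)=(0, 1) under max, adds 1 for T0 → (1, 1)
#4, invoked 6, takes VC(#1)=(1, 1) under max, adds 1 for T0 → (2, 1)
#5, invoked 9, takes VC(#4)=(2, 1) under max, adds 1 for T0 → (3, 1)
#6, invoked 11, takes VC(#3)=(0, 2), VC(#5)=(3, 1) under max, adds 1 for T0 → (4, 2)
target: VC(#1) = (1, 1)

(1, 1)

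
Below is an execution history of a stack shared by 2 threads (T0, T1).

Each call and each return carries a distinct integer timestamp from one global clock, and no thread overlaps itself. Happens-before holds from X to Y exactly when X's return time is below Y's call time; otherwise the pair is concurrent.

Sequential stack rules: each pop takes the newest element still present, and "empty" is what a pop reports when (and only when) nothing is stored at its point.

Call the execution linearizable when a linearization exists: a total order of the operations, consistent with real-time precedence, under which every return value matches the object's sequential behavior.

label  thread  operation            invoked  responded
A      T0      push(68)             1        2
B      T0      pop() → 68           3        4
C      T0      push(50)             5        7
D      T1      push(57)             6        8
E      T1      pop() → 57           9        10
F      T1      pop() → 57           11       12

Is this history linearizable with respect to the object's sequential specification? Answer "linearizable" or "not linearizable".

not linearizable

through event 11 a valid linearization exists; event 12 (F responding at time 12) ends that
all 2 real-time-respecting orders fail — 6 completed stack operations, no legal replay
one such order, A, B, C, D, E, F, breaks at step 6 where F pop() → 57 is illegal
one such order, A, B, D, C, E, F, breaks at step 5 where E pop() → 57 is illegal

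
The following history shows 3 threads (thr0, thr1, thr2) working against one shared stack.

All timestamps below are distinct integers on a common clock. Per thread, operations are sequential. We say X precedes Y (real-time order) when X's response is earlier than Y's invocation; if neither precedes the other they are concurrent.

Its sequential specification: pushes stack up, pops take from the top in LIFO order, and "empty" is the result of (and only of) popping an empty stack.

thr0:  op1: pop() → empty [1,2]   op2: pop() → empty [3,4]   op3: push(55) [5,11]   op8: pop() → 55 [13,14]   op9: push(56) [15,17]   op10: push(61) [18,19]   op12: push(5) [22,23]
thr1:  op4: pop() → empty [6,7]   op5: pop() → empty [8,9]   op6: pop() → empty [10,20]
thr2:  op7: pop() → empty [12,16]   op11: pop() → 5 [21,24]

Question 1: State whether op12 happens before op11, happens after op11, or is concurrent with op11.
op12 spans [22,23], op11 spans [21,24]
the intervals overlap in both directions

concurrent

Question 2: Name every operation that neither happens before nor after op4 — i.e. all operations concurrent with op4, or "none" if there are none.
concurrent with op4 ([6,7]): every op whose interval crosses 6..7
op1 [1,2]: before
op2 [3,4]: before
op3 [5,11]: concurrent
op5 [8,9]: after
op6 [10,20]: after
op7 [12,16]: after
op8 [13,14]: after
op9 [15,17]: after
op10 [18,19]: after
op11 [21,24]: after
op12 [22,23]: after

op3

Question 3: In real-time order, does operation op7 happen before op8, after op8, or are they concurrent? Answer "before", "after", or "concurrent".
op7 spans [12,16], op8 spans [13,14]
the intervals overlap in both directions

concurrent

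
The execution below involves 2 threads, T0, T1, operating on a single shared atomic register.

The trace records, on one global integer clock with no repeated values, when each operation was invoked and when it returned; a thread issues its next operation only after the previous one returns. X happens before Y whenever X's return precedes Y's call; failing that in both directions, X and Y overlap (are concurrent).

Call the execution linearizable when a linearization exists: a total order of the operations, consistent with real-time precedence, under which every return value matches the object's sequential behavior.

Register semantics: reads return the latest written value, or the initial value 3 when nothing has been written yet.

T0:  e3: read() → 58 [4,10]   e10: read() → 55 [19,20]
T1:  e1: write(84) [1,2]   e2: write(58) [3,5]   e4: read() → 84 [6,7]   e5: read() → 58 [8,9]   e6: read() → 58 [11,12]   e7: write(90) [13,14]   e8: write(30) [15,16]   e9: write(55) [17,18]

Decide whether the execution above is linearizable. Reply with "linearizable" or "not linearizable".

cut after 6 events: linearizable; cut after 7 events (e4 responds, time 7): not linearizable
exactly one order of the 3 completed ops respects real time; the atomic register replay fails
every completion of the 1 pending operation (e3) was checked; none linearizes
one such order, e1, e2, e4 (pending dropped), breaks at step 3 where e4 read() → 84 is illegal

not linearizable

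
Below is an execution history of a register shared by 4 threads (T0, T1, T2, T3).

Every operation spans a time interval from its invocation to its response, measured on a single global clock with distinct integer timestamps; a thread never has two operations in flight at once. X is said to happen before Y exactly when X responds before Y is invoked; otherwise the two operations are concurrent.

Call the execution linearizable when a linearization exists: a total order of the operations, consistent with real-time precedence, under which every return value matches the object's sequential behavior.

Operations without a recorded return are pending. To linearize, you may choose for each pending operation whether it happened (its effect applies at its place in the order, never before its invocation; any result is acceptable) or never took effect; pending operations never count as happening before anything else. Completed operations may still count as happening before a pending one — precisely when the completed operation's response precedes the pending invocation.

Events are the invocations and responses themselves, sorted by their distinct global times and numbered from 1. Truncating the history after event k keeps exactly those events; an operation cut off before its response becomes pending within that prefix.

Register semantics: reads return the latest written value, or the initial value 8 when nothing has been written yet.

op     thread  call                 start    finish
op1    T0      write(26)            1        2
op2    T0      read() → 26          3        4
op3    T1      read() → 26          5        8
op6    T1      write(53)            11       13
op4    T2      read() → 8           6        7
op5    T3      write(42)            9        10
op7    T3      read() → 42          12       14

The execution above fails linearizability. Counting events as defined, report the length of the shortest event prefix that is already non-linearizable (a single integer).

events 1..6 are linearizable; a witness order is op1, op2:
step 1: op1 write(26) — value 26
step 2: op2 read() → 26 — value 26
event 7 — op4's response, time 7 — after it, nothing linearizes
include/drop combinations of the 1 pending operation (op3) were all tried; none helps
e.g. op1, op2, op4 (pending dropped): illegal at step 3, since op4 read() → 8 cannot apply there

7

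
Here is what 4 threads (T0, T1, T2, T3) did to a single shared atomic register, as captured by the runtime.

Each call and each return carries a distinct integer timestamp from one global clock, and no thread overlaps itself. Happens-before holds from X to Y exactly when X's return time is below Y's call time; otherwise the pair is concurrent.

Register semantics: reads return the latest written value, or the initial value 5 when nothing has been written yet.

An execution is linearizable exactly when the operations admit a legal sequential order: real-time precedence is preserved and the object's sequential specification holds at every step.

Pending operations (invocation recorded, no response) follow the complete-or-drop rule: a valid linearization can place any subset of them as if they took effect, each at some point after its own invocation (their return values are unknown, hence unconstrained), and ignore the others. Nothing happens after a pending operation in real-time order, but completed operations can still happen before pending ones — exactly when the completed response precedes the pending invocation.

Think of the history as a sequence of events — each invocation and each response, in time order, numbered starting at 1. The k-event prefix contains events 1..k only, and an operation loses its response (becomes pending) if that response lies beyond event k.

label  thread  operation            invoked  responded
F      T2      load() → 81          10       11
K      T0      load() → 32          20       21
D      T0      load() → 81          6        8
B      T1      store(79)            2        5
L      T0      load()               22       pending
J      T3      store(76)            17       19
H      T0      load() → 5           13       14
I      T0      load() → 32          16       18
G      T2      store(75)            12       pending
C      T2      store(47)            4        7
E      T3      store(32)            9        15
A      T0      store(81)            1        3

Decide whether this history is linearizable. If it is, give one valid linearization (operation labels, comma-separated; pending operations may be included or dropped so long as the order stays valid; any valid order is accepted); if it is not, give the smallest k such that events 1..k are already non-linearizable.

not linearizable — minimal violating prefix: 11 events

prefix check: 1..10 passes, 1..11 fails once F's time-11 response joins
checked exhaustively: 5 real-time-consistent orders of 5 completed operations, zero legal atomic register replays
including or dropping the 1 pending operation (E) in any combination fails
sample order A, B, C, D, F (pending dropped) stalls at step 4 — D load() → 81 has no legal effect
sample order A, B, D, C, F (pending dropped) stalls at step 3 — D load() → 81 has no legal effect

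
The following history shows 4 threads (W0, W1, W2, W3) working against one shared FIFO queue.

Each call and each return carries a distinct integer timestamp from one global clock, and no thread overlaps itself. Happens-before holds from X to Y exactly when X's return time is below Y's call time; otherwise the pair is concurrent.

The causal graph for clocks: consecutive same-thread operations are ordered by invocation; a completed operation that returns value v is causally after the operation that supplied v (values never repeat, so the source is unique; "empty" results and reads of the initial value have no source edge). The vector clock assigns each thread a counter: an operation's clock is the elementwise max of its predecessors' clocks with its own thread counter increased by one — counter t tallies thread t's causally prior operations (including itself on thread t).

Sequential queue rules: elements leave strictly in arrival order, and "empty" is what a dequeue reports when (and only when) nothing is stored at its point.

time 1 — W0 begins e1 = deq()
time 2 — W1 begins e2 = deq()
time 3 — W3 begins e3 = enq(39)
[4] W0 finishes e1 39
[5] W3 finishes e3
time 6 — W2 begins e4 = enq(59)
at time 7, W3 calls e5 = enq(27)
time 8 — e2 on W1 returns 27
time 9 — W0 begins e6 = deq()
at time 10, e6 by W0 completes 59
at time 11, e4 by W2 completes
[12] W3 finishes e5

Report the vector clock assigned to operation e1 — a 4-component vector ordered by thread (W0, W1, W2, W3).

(1, 0, 0, 1)

VC(e3, invoked at 3): no causal predecessors; +1 on W3 → (0, 0, 0, 1)
VC(e4, invoked at 6): no causal predecessors; +1 on W2 → (0, 0, 1, 0)
merge at e5 (invoked 7): VC(e3)=(0, 0, 0, 1), own-thread bump on W3 → (0, 0, 0, 2)
merge at e1 (invoked 1): VC(e3)=(0, 0, 0, 1), own-thread bump on W0 → (1, 0, 0, 1)
merge at e2 (invoked 2): VC(e5)=(0, 0, 0, 2), own-thread bump on W1 → (0, 1, 0, 2)
merge at e6 (invoked 9): VC(e1)=(1, 0, 0, 1), VC(e4)=(0, 0, 1, 0), own-thread bump on W0 → (2, 0, 1, 1)
target: VC(e1) = (1, 0, 0, 1)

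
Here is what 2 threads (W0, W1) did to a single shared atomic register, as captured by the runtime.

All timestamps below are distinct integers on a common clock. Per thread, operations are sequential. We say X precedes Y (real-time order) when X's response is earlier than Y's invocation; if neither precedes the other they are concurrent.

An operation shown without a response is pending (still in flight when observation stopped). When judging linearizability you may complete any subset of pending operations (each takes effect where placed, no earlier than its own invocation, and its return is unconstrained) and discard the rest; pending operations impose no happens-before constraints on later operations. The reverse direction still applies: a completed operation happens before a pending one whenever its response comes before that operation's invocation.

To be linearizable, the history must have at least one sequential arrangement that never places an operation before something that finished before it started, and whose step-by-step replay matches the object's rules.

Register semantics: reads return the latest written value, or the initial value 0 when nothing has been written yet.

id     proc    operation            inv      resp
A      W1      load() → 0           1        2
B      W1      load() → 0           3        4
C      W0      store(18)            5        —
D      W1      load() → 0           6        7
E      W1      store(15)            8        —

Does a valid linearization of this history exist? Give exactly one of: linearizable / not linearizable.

one valid linearization: A, B, D
step 1: A load() → 0 — value 0
step 2: B load() → 0 — value 0
step 3: D load() → 0 — value 0

linearizable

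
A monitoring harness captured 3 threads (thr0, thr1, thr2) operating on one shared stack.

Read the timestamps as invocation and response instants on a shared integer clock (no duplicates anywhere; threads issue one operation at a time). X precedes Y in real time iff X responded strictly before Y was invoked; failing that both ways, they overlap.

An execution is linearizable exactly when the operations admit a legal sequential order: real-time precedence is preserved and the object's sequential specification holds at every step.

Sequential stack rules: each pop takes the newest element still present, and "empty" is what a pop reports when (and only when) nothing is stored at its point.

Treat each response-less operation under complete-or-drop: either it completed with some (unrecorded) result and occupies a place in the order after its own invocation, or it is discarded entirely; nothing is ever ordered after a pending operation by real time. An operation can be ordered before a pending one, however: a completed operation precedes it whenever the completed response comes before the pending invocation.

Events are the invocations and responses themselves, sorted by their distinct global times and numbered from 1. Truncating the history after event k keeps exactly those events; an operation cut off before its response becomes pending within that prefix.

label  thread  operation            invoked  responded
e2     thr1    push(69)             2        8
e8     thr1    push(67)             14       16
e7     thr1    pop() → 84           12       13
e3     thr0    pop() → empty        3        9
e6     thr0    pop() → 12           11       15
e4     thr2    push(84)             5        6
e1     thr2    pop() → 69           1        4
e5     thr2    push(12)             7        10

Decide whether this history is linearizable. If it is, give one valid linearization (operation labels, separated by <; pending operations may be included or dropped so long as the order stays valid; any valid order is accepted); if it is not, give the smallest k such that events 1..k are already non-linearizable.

linearizable — witness: e2 < e1 < e3 < e4 < e5 < e6 < e7 < e8

1. e2 push(69), leaving stack <69>
2. e1 pop() → 69, leaving stack <>
3. e3 pop() → empty, leaving stack <>
4. e4 push(84), leaving stack <84>
5. e5 push(12), leaving stack <84,12>
6. e6 pop() → 12, leaving stack <84>
7. e7 pop() → 84, leaving stack <>
8. e8 push(67), leaving stack <67>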